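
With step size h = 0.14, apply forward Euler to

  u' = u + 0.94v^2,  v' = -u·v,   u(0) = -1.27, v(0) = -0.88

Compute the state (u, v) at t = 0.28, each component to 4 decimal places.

Euler on (u,v): u_{n+1} = u_n + h·u', v_{n+1} = v_n + h·v'.
0.000000: (-1.270000, -0.880000); f=(-0.542064, -1.117600) → (-1.345889, -1.036464)
0.140000: (-1.345889, -1.036464); f=(-0.336087, -1.394965) → (-1.392941, -1.231759)
(u(0.28), v(0.28)) ≈ (-1.3929, -1.2318)

-1.3929, -1.2318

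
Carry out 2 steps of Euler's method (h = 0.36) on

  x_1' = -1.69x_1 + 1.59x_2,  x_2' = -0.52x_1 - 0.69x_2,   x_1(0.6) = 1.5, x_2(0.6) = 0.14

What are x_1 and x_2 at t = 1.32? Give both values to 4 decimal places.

Euler on (x_1,x_2): x_1_{n+1} = x_1_n + h·x_1', x_2_{n+1} = x_2_n + h·x_2'.
0.600000: (1.500000, 0.140000); f=(-2.312400, -0.876600) → (0.667536, -0.175576)
0.960000: (0.667536, -0.175576); f=(-1.407302, -0.225971) → (0.160907, -0.256926)
(x_1(1.32), x_2(1.32)) ≈ (0.1609, -0.2569)

0.1609, -0.2569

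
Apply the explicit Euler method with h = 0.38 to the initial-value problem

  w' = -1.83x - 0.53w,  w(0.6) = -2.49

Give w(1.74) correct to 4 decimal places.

-3.0243

Euler: w_{n+1} = w_n + h·f(x_n, w_n).
x=0.600000, w=-2.490000: f=0.221700 → w ← -2.490000 + 0.38·0.221700 = -2.405754
x=0.980000, w=-2.405754: f=-0.518350 → w ← -2.405754 + 0.38·(-0.518350) = -2.602727
x=1.360000, w=-2.602727: f=-1.109355 → w ← -2.602727 + 0.38·(-1.109355) = -3.024282
w(1.74) ≈ -3.0243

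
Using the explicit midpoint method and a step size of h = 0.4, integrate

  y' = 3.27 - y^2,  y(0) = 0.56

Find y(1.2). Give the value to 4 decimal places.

1.6833

Midpoint: k1 = f(s_n, y_n); k2 = f(s_n + h/2, y_n + (h/2)·k1); y_{n+1} = y_n + h·k2.
s=0.000000, y=0.560000:
  k1 = f(0.000000, 0.560000) = 2.956400
  k2 = f(0.200000, 1.151280) = 1.944554
  y ← 0.560000 + 0.4·1.944554 = 1.337822
s=0.400000, y=1.337822:
  k1 = f(0.400000, 1.337822) = 1.480233
  k2 = f(0.600000, 1.633868) = 0.600474
  y ← 1.337822 + 0.4·0.600474 = 1.578011
s=0.800000, y=1.578011:
  k1 = f(0.800000, 1.578011) = 0.779880
  k2 = f(1.000000, 1.733987) = 0.263288
  y ← 1.578011 + 0.4·0.263288 = 1.683326
y(1.2) ≈ 1.6833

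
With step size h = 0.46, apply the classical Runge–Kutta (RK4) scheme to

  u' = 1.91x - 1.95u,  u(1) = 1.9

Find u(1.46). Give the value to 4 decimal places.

1.5139

RK4: k1 = f(x_n, u_n); k2 = f(x_n + h/2, u_n + (h/2)·k1); k3 = f(x_n + h/2, u_n + (h/2)·k2); k4 = f(x_n + h, u_n + h·k3); u_{n+1} = u_n + (h/6)·(k1 + 2k2 + 2k3 + k4).
x=1.000000, u=1.900000:
  k1 = f(1.000000, 1.900000) = -1.795000
  k2 = f(1.230000, 1.487150) = -0.550642
  k3 = f(1.230000, 1.773352) = -1.108737
  k4 = f(1.460000, 1.389981) = 0.078137
  u ← 1.900000 + (0.46/6)·(k1 + 2k2 + 2k3 + k4) = 1.513936
u(1.46) ≈ 1.5139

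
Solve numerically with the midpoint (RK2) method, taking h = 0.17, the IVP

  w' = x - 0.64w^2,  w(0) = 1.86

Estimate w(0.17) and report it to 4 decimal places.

Midpoint: k1 = f(x_n, w_n); k2 = f(x_n + h/2, w_n + (h/2)·k1); w_{n+1} = w_n + h·k2.
x=0.000000, w=1.860000:
  k1 = f(0.000000, 1.860000) = -2.214144
  k2 = f(0.085000, 1.671798) = -1.703741
  w ← 1.860000 + 0.17·(-1.703741) = 1.570364
w(0.17) ≈ 1.5704

1.5704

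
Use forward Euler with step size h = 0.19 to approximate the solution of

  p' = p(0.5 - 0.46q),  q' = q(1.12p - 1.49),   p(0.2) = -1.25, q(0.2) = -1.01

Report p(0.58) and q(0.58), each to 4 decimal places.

Euler on (p,q): p_{n+1} = p_n + h·p', q_{n+1} = q_n + h·q'.
0.200000: (-1.250000, -1.010000); f=(-1.205750, 2.918900) → (-1.479093, -0.455409)
0.390000: (-1.479093, -0.455409); f=(-1.049399, 1.432982) → (-1.678478, -0.183142)
(p(0.58), q(0.58)) ≈ (-1.6785, -0.1831)

-1.6785, -0.1831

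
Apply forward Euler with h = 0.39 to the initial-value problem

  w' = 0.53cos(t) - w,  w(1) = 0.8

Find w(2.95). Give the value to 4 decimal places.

Euler: w_{n+1} = w_n + h·f(t_n, w_n).
t=1.000000, w=0.800000: f=-0.513640 → w ← 0.800000 + 0.39·(-0.513640) = 0.599680
t=1.390000, w=0.599680: f=-0.504380 → w ← 0.599680 + 0.39·(-0.504380) = 0.402972
t=1.780000, w=0.402972: f=-0.513043 → w ← 0.402972 + 0.39·(-0.513043) = 0.202886
t=2.170000, w=0.202886: f=-0.501798 → w ← 0.202886 + 0.39·(-0.501798) = 0.007184
t=2.560000, w=0.007184: f=-0.450047 → w ← 0.007184 + 0.39·(-0.450047) = -0.168334
w(2.95) ≈ -0.1683

-0.1683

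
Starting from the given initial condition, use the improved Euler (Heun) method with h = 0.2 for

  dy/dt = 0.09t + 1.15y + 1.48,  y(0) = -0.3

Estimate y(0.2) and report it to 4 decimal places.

Heun: k1 = f(t_n, y_n); k2 = f(t_n + h, y_n + h·k1); y_{n+1} = y_n + (h/2)·(k1 + k2).
t=0.000000, y=-0.300000:
  k1 = f(0.000000, -0.300000) = 1.135000
  k2 = f(0.200000, -0.073000) = 1.414050
  y ← -0.300000 + (0.2/2)·(1.135000 + 1.414050) = -0.045095
y(0.2) ≈ -0.0451

-0.0451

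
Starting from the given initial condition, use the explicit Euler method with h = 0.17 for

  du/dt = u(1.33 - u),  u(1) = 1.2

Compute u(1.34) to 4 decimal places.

1.2481

Euler: u_{n+1} = u_n + h·f(t_n, u_n).
t=1.000000, u=1.200000: f=0.156000 → u ← 1.200000 + 0.17·0.156000 = 1.226520
t=1.170000, u=1.226520: f=0.126920 → u ← 1.226520 + 0.17·0.126920 = 1.248096
u(1.34) ≈ 1.2481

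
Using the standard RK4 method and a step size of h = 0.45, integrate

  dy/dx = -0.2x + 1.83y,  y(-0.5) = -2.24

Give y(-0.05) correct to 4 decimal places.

RK4: k1 = f(x_n, y_n); k2 = f(x_n + h/2, y_n + (h/2)·k1); k3 = f(x_n + h/2, y_n + (h/2)·k2); k4 = f(x_n + h, y_n + h·k3); y_{n+1} = y_n + (h/6)·(k1 + 2k2 + 2k3 + k4).
x=-0.500000, y=-2.240000:
  k1 = f(-0.500000, -2.240000) = -3.999200
  k2 = f(-0.275000, -3.139820) = -5.690871
  k3 = f(-0.275000, -3.520446) = -6.387416
  k4 = f(-0.050000, -5.114337) = -9.349237
  y ← -2.240000 + (0.45/6)·(k1 + 2k2 + 2k3 + k4) = -5.052876
y(-0.05) ≈ -5.0529

-5.0529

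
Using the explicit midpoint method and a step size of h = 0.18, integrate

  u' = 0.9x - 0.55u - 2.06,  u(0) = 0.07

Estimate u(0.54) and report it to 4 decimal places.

Midpoint: k1 = f(x_n, u_n); k2 = f(x_n + h/2, u_n + (h/2)·k1); u_{n+1} = u_n + h·k2.
x=0.000000, u=0.070000:
  k1 = f(0.000000, 0.070000) = -2.098500
  k2 = f(0.090000, -0.118865) = -1.913624
  u ← 0.070000 + 0.18·(-1.913624) = -0.274452
x=0.180000, u=-0.274452:
  k1 = f(0.180000, -0.274452) = -1.747051
  k2 = f(0.270000, -0.431687) = -1.579572
  u ← -0.274452 + 0.18·(-1.579572) = -0.558775
x=0.360000, u=-0.558775:
  k1 = f(0.360000, -0.558775) = -1.428674
  k2 = f(0.450000, -0.687356) = -1.276954
  u ← -0.558775 + 0.18·(-1.276954) = -0.788627
u(0.54) ≈ -0.7886

-0.7886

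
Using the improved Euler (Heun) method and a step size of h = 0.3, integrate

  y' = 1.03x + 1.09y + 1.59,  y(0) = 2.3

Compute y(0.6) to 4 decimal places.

Heun: k1 = f(x_n, y_n); k2 = f(x_n + h, y_n + h·k1); y_{n+1} = y_n + (h/2)·(k1 + k2).
x=0.000000, y=2.300000:
  k1 = f(0.000000, 2.300000) = 4.097000
  k2 = f(0.300000, 3.529100) = 5.745719
  y ← 2.300000 + (0.3/2)·(4.097000 + 5.745719) = 3.776408
x=0.300000, y=3.776408:
  k1 = f(0.300000, 3.776408) = 6.015285
  k2 = f(0.600000, 5.580993) = 8.291283
  y ← 3.776408 + (0.3/2)·(6.015285 + 8.291283) = 5.922393
y(0.6) ≈ 5.9224

5.9224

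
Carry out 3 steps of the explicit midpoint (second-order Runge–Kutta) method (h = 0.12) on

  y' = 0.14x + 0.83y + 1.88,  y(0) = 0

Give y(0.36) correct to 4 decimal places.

Midpoint: k1 = f(x_n, y_n); k2 = f(x_n + h/2, y_n + (h/2)·k1); y_{n+1} = y_n + h·k2.
x=0.000000, y=0.000000:
  k1 = f(0.000000, 0.000000) = 1.880000
  k2 = f(0.060000, 0.112800) = 1.982024
  y ← 0.000000 + 0.12·1.982024 = 0.237843
x=0.120000, y=0.237843:
  k1 = f(0.120000, 0.237843) = 2.094210
  k2 = f(0.180000, 0.363495) = 2.206901
  y ← 0.237843 + 0.12·2.206901 = 0.502671
x=0.240000, y=0.502671:
  k1 = f(0.240000, 0.502671) = 2.330817
  k2 = f(0.300000, 0.642520) = 2.455292
  y ← 0.502671 + 0.12·2.455292 = 0.797306
y(0.36) ≈ 0.7973

0.7973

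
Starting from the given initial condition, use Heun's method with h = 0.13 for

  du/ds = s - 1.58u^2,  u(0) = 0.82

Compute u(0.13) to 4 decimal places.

0.7116

Heun: k1 = f(s_n, u_n); k2 = f(s_n + h, u_n + h·k1); u_{n+1} = u_n + (h/2)·(k1 + k2).
s=0.000000, u=0.820000:
  k1 = f(0.000000, 0.820000) = -1.062392
  k2 = f(0.130000, 0.681889) = -0.604657
  u ← 0.820000 + (0.13/2)·(-1.062392 + (-0.604657)) = 0.711642
u(0.13) ≈ 0.7116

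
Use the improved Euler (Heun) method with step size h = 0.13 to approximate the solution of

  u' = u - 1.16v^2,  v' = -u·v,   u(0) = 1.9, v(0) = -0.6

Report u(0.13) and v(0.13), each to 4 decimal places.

2.1170, -0.4644

Heun on (u,v): k1 = f(t_n, state_n); k2 = f(t_n + h, state_n + h·k1); state_{n+1} = state_n + (h/2)·(k1 + k2).
0.000000: (1.900000, -0.600000)
  k1 = (1.482400, 1.140000)
  predictor → (2.092712, -0.451800)
  k2 = (1.855929, 0.945487)
  → (2.116991, -0.464443)
(u(0.13), v(0.13)) ≈ (2.1170, -0.4644)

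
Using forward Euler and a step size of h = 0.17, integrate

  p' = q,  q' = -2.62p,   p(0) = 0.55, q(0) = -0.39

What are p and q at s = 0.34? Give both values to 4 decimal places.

Euler on (p,q): p_{n+1} = p_n + h·p', q_{n+1} = q_n + h·q'.
0.000000: (0.550000, -0.390000); f=(-0.390000, -1.441000) → (0.483700, -0.634970)
0.170000: (0.483700, -0.634970); f=(-0.634970, -1.267294) → (0.375755, -0.850410)
(p(0.34), q(0.34)) ≈ (0.3758, -0.8504)

0.3758, -0.8504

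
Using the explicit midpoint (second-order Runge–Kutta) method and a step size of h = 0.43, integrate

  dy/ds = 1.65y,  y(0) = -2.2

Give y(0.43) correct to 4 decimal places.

Midpoint: k1 = f(s_n, y_n); k2 = f(s_n + h/2, y_n + (h/2)·k1); y_{n+1} = y_n + h·k2.
s=0.000000, y=-2.200000:
  k1 = f(0.000000, -2.200000) = -3.630000
  k2 = f(0.215000, -2.980450) = -4.917743
  y ← -2.200000 + 0.43·(-4.917743) = -4.314629
y(0.43) ≈ -4.3146

-4.3146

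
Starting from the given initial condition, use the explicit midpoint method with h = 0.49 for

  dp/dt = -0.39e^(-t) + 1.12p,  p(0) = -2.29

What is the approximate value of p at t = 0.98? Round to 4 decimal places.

-7.0804

Midpoint: k1 = f(t_n, p_n); k2 = f(t_n + h/2, p_n + (h/2)·k1); p_{n+1} = p_n + h·k2.
t=0.000000, p=-2.290000:
  k1 = f(0.000000, -2.290000) = -2.954800
  k2 = f(0.245000, -3.013926) = -3.680852
  p ← -2.290000 + 0.49·(-3.680852) = -4.093617
t=0.490000, p=-4.093617:
  k1 = f(0.490000, -4.093617) = -4.823776
  k2 = f(0.735000, -5.275442) = -6.095503
  p ← -4.093617 + 0.49·(-6.095503) = -7.080414
p(0.98) ≈ -7.0804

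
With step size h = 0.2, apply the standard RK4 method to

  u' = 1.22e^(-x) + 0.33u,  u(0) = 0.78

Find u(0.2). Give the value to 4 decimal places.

1.0621

RK4: k1 = f(x_n, u_n); k2 = f(x_n + h/2, u_n + (h/2)·k1); k3 = f(x_n + h/2, u_n + (h/2)·k2); k4 = f(x_n + h, u_n + h·k3); u_{n+1} = u_n + (h/6)·(k1 + 2k2 + 2k3 + k4).
x=0.000000, u=0.780000:
  k1 = f(0.000000, 0.780000) = 1.477400
  k2 = f(0.100000, 0.927740) = 1.410056
  k3 = f(0.100000, 0.921006) = 1.407833
  k4 = f(0.200000, 1.061567) = 1.349169
  u ← 0.780000 + (0.2/6)·(k1 + 2k2 + 2k3 + k4) = 1.062078
u(0.2) ≈ 1.0621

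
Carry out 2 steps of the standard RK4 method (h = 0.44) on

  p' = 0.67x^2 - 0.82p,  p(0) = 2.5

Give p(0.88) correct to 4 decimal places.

RK4: k1 = f(x_n, p_n); k2 = f(x_n + h/2, p_n + (h/2)·k1); k3 = f(x_n + h/2, p_n + (h/2)·k2); k4 = f(x_n + h, p_n + h·k3); p_{n+1} = p_n + (h/6)·(k1 + 2k2 + 2k3 + k4).
x=0.000000, p=2.500000:
  k1 = f(0.000000, 2.500000) = -2.050000
  k2 = f(0.220000, 2.049000) = -1.647752
  k3 = f(0.220000, 2.137495) = -1.720318
  k4 = f(0.440000, 1.743060) = -1.299597
  p ← 2.500000 + (0.44/6)·(k1 + 2k2 + 2k3 + k4) = 1.760379
x=0.440000, p=1.760379:
  k1 = f(0.440000, 1.760379) = -1.313799
  k2 = f(0.660000, 1.471344) = -0.914650
  k3 = f(0.660000, 1.559156) = -0.986656
  k4 = f(0.880000, 1.326251) = -0.568677
  p ← 1.760379 + (0.44/6)·(k1 + 2k2 + 2k3 + k4) = 1.343473
p(0.88) ≈ 1.3435

1.3435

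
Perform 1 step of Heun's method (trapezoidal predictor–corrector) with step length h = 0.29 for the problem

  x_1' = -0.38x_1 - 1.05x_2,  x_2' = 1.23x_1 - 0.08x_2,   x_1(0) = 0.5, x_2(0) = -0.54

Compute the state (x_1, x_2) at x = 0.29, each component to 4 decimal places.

Heun on (x_1,x_2): k1 = f(x_n, state_n); k2 = f(x_n + h, state_n + h·k1); state_{n+1} = state_n + (h/2)·(k1 + k2).
0.000000: (0.500000, -0.540000)
  k1 = (0.377000, 0.658200)
  predictor → (0.609330, -0.349122)
  k2 = (0.135033, 0.777406)
  → (0.574245, -0.331837)
(x_1(0.29), x_2(0.29)) ≈ (0.5742, -0.3318)

0.5742, -0.3318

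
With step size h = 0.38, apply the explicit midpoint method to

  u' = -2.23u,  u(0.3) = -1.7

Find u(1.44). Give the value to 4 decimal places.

-0.2277

Midpoint: k1 = f(x_n, u_n); k2 = f(x_n + h/2, u_n + (h/2)·k1); u_{n+1} = u_n + h·k2.
x=0.300000, u=-1.700000:
  k1 = f(0.300000, -1.700000) = 3.791000
  k2 = f(0.490000, -0.979710) = 2.184753
  u ← -1.700000 + 0.38·2.184753 = -0.869794
x=0.680000, u=-0.869794:
  k1 = f(0.680000, -0.869794) = 1.939640
  k2 = f(0.870000, -0.501262) = 1.117815
  u ← -0.869794 + 0.38·1.117815 = -0.445024
x=1.060000, u=-0.445024:
  k1 = f(1.060000, -0.445024) = 0.992404
  k2 = f(1.250000, -0.256467) = 0.571922
  u ← -0.445024 + 0.38·0.571922 = -0.227694
u(1.44) ≈ -0.2277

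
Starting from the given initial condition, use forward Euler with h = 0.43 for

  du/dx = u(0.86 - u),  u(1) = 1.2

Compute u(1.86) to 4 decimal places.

0.9521

Euler: u_{n+1} = u_n + h·f(x_n, u_n).
x=1.000000, u=1.200000: f=-0.408000 → u ← 1.200000 + 0.43·(-0.408000) = 1.024560
x=1.430000, u=1.024560: f=-0.168602 → u ← 1.024560 + 0.43·(-0.168602) = 0.952061
u(1.86) ≈ 0.9521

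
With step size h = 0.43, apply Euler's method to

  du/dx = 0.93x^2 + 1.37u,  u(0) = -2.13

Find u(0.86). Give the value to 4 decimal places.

Euler: u_{n+1} = u_n + h·f(x_n, u_n).
x=0.000000, u=-2.130000: f=-2.918100 → u ← -2.130000 + 0.43·(-2.918100) = -3.384783
x=0.430000, u=-3.384783: f=-4.465196 → u ← -3.384783 + 0.43·(-4.465196) = -5.304817
u(0.86) ≈ -5.3048

-5.3048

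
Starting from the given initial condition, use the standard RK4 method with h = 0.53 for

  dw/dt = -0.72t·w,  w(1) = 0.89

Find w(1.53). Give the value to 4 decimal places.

RK4: k1 = f(t_n, w_n); k2 = f(t_n + h/2, w_n + (h/2)·k1); k3 = f(t_n + h/2, w_n + (h/2)·k2); k4 = f(t_n + h, w_n + h·k3); w_{n+1} = w_n + (h/6)·(k1 + 2k2 + 2k3 + k4).
t=1.000000, w=0.890000:
  k1 = f(1.000000, 0.890000) = -0.640800
  k2 = f(1.265000, 0.720188) = -0.655947
  k3 = f(1.265000, 0.716174) = -0.652291
  k4 = f(1.530000, 0.544286) = -0.599585
  w ← 0.890000 + (0.53/6)·(k1 + 2k2 + 2k3 + k4) = 0.549311
w(1.53) ≈ 0.5493

0.5493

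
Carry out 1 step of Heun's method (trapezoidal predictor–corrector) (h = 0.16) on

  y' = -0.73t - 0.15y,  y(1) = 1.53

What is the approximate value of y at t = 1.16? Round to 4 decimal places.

1.3690

Heun: k1 = f(t_n, y_n); k2 = f(t_n + h, y_n + h·k1); y_{n+1} = y_n + (h/2)·(k1 + k2).
t=1.000000, y=1.530000:
  k1 = f(1.000000, 1.530000) = -0.959500
  k2 = f(1.160000, 1.376480) = -1.053272
  y ← 1.530000 + (0.16/2)·(-0.959500 + (-1.053272)) = 1.368978
y(1.16) ≈ 1.3690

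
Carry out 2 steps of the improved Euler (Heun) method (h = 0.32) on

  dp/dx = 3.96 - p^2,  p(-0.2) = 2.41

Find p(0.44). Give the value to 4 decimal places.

2.1142

Heun: k1 = f(x_n, p_n); k2 = f(x_n + h, p_n + h·k1); p_{n+1} = p_n + (h/2)·(k1 + k2).
x=-0.200000, p=2.410000:
  k1 = f(-0.200000, 2.410000) = -1.848100
  k2 = f(0.120000, 1.818608) = 0.652665
  p ← 2.410000 + (0.32/2)·(-1.848100 + 0.652665) = 2.218730
x=0.120000, p=2.218730:
  k1 = f(0.120000, 2.218730) = -0.962765
  k2 = f(0.440000, 1.910646) = 0.309433
  p ← 2.218730 + (0.32/2)·(-0.962765 + 0.309433) = 2.114197
p(0.44) ≈ 2.1142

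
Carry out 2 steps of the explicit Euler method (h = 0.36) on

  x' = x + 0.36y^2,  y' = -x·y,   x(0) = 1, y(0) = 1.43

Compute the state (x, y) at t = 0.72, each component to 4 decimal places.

Euler on (x,y): x_{n+1} = x_n + h·x', y_{n+1} = y_n + h·y'.
0.000000: (1.000000, 1.430000); f=(1.736164, -1.430000) → (1.625019, 0.915200)
0.360000: (1.625019, 0.915200); f=(1.926552, -1.487217) → (2.318578, 0.379802)
(x(0.72), y(0.72)) ≈ (2.3186, 0.3798)

2.3186, 0.3798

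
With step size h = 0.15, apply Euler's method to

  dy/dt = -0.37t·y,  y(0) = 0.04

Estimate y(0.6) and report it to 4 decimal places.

Euler: y_{n+1} = y_n + h·f(t_n, y_n).
t=0.000000, y=0.040000: f=0.000000 → y ← 0.040000 + 0.15·0.000000 = 0.040000
t=0.150000, y=0.040000: f=-0.002220 → y ← 0.040000 + 0.15·(-0.002220) = 0.039667
t=0.300000, y=0.039667: f=-0.004403 → y ← 0.039667 + 0.15·(-0.004403) = 0.039007
t=0.450000, y=0.039007: f=-0.006495 → y ← 0.039007 + 0.15·(-0.006495) = 0.038032
y(0.6) ≈ 0.0380

0.0380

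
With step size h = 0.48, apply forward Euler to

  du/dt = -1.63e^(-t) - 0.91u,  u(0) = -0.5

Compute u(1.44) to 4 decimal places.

Euler: u_{n+1} = u_n + h·f(t_n, u_n).
t=0.000000, u=-0.500000: f=-1.175000 → u ← -0.500000 + 0.48·(-1.175000) = -1.064000
t=0.480000, u=-1.064000: f=-0.040377 → u ← -1.064000 + 0.48·(-0.040377) = -1.083381
t=0.960000, u=-1.083381: f=0.361761 → u ← -1.083381 + 0.48·0.361761 = -0.909736
u(1.44) ≈ -0.9097

-0.9097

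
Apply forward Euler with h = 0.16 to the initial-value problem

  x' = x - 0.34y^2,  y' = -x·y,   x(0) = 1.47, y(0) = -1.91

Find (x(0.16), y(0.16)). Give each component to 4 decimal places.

Euler on (x,y): x_{n+1} = x_n + h·x', y_{n+1} = y_n + h·y'.
0.000000: (1.470000, -1.910000); f=(0.229646, 2.807700) → (1.506743, -1.460768)
(x(0.16), y(0.16)) ≈ (1.5067, -1.4608)

1.5067, -1.4608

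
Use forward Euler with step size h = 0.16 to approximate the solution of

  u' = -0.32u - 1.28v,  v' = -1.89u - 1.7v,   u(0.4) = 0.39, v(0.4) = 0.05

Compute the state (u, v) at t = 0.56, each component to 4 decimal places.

0.3598, -0.0815

Euler on (u,v): u_{n+1} = u_n + h·u', v_{n+1} = v_n + h·v'.
0.400000: (0.390000, 0.050000); f=(-0.188800, -0.822100) → (0.359792, -0.081536)
(u(0.56), v(0.56)) ≈ (0.3598, -0.0815)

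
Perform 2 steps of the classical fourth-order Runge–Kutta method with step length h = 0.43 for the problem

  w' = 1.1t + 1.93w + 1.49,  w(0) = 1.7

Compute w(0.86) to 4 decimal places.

RK4: k1 = f(t_n, w_n); k2 = f(t_n + h/2, w_n + (h/2)·k1); k3 = f(t_n + h/2, w_n + (h/2)·k2); k4 = f(t_n + h, w_n + h·k3); w_{n+1} = w_n + (h/6)·(k1 + 2k2 + 2k3 + k4).
t=0.000000, w=1.700000:
  k1 = f(0.000000, 1.700000) = 4.771000
  k2 = f(0.215000, 2.725765) = 6.987226
  k3 = f(0.215000, 3.202254) = 7.906850
  k4 = f(0.430000, 5.099945) = 11.805894
  w ← 1.700000 + (0.43/6)·(k1 + 2k2 + 2k3 + k4) = 5.022828
t=0.430000, w=5.022828:
  k1 = f(0.430000, 5.022828) = 11.657059
  k2 = f(0.645000, 7.529096) = 16.730655
  k3 = f(0.645000, 8.619919) = 18.835944
  k4 = f(0.860000, 13.122284) = 27.762009
  w ← 5.022828 + (0.43/6)·(k1 + 2k2 + 2k3 + k4) = 12.945741
w(0.86) ≈ 12.9457

12.9457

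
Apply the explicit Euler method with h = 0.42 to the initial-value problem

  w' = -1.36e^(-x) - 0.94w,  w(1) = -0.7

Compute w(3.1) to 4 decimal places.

-0.2241

Euler: w_{n+1} = w_n + h·f(x_n, w_n).
x=1.000000, w=-0.700000: f=0.157684 → w ← -0.700000 + 0.42·0.157684 = -0.633773
x=1.420000, w=-0.633773: f=0.267015 → w ← -0.633773 + 0.42·0.267015 = -0.521626
x=1.840000, w=-0.521626: f=0.274337 → w ← -0.521626 + 0.42·0.274337 = -0.406405
x=2.260000, w=-0.406405: f=0.240104 → w ← -0.406405 + 0.42·0.240104 = -0.305561
x=2.680000, w=-0.305561: f=0.193982 → w ← -0.305561 + 0.42·0.193982 = -0.224089
w(3.1) ≈ -0.2241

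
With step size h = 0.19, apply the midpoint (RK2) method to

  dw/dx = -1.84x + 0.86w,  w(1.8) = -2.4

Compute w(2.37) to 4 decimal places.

Midpoint: k1 = f(x_n, w_n); k2 = f(x_n + h/2, w_n + (h/2)·k1); w_{n+1} = w_n + h·k2.
x=1.800000, w=-2.400000:
  k1 = f(1.800000, -2.400000) = -5.376000
  k2 = f(1.895000, -2.910720) = -5.990019
  w ← -2.400000 + 0.19·(-5.990019) = -3.538104
x=1.990000, w=-3.538104:
  k1 = f(1.990000, -3.538104) = -6.704369
  k2 = f(2.085000, -4.175019) = -7.426916
  w ← -3.538104 + 0.19·(-7.426916) = -4.949218
x=2.180000, w=-4.949218:
  k1 = f(2.180000, -4.949218) = -8.267527
  k2 = f(2.275000, -5.734633) = -9.117784
  w ← -4.949218 + 0.19·(-9.117784) = -6.681597
w(2.37) ≈ -6.6816

-6.6816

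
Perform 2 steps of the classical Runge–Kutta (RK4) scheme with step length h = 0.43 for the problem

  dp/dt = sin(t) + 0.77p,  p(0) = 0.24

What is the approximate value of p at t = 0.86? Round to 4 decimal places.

0.9066

RK4: k1 = f(t_n, p_n); k2 = f(t_n + h/2, p_n + (h/2)·k1); k3 = f(t_n + h/2, p_n + (h/2)·k2); k4 = f(t_n + h, p_n + h·k3); p_{n+1} = p_n + (h/6)·(k1 + 2k2 + 2k3 + k4).
t=0.000000, p=0.240000:
  k1 = f(0.000000, 0.240000) = 0.184800
  k2 = f(0.215000, 0.279732) = 0.428741
  k3 = f(0.215000, 0.332179) = 0.469126
  k4 = f(0.430000, 0.441724) = 0.756998
  p ← 0.240000 + (0.43/6)·(k1 + 2k2 + 2k3 + k4) = 0.436190
t=0.430000, p=0.436190:
  k1 = f(0.430000, 0.436190) = 0.752737
  k2 = f(0.645000, 0.598028) = 1.061680
  k3 = f(0.645000, 0.664451) = 1.112826
  k4 = f(0.860000, 0.914705) = 1.462165
  p ← 0.436190 + (0.43/6)·(k1 + 2k2 + 2k3 + k4) = 0.906604
p(0.86) ≈ 0.9066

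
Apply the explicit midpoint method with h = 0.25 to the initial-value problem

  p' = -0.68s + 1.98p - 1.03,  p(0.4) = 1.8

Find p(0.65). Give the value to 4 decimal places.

Midpoint: k1 = f(s_n, p_n); k2 = f(s_n + h/2, p_n + (h/2)·k1); p_{n+1} = p_n + h·k2.
s=0.400000, p=1.800000:
  k1 = f(0.400000, 1.800000) = 2.262000
  k2 = f(0.525000, 2.082750) = 2.736845
  p ← 1.800000 + 0.25·2.736845 = 2.484211
p(0.65) ≈ 2.4842

2.4842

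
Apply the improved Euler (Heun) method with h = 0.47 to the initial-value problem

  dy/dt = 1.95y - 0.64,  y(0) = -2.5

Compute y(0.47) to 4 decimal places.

Heun: k1 = f(t_n, y_n); k2 = f(t_n + h, y_n + h·k1); y_{n+1} = y_n + (h/2)·(k1 + k2).
t=0.000000, y=-2.500000:
  k1 = f(0.000000, -2.500000) = -5.515000
  k2 = f(0.470000, -5.092050) = -10.569497
  y ← -2.500000 + (0.47/2)·(-5.515000 + (-10.569497)) = -6.279857
y(0.47) ≈ -6.2799

-6.2799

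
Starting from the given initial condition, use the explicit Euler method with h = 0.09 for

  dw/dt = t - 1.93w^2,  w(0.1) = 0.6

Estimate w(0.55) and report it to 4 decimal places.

Euler: w_{n+1} = w_n + h·f(t_n, w_n).
t=0.100000, w=0.600000: f=-0.594800 → w ← 0.600000 + 0.09·(-0.594800) = 0.546468
t=0.190000, w=0.546468: f=-0.386351 → w ← 0.546468 + 0.09·(-0.386351) = 0.511696
t=0.280000, w=0.511696: f=-0.225338 → w ← 0.511696 + 0.09·(-0.225338) = 0.491416
t=0.370000, w=0.491416: f=-0.096075 → w ← 0.491416 + 0.09·(-0.096075) = 0.482769
t=0.460000, w=0.482769: f=0.010182 → w ← 0.482769 + 0.09·0.010182 = 0.483686
w(0.55) ≈ 0.4837

0.4837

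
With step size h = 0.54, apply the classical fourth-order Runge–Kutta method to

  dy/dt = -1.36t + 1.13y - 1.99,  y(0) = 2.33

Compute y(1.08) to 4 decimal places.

2.4462

RK4: k1 = f(t_n, y_n); k2 = f(t_n + h/2, y_n + (h/2)·k1); k3 = f(t_n + h/2, y_n + (h/2)·k2); k4 = f(t_n + h, y_n + h·k3); y_{n+1} = y_n + (h/6)·(k1 + 2k2 + 2k3 + k4).
t=0.000000, y=2.330000:
  k1 = f(0.000000, 2.330000) = 0.642900
  k2 = f(0.270000, 2.503583) = 0.471849
  k3 = f(0.270000, 2.457399) = 0.419661
  k4 = f(0.540000, 2.556617) = 0.164577
  y ← 2.330000 + (0.54/6)·(k1 + 2k2 + 2k3 + k4) = 2.563145
t=0.540000, y=2.563145:
  k1 = f(0.540000, 2.563145) = 0.171954
  k2 = f(0.810000, 2.609572) = -0.142783
  k3 = f(0.810000, 2.524593) = -0.238810
  k4 = f(1.080000, 2.434187) = -0.708168
  y ← 2.563145 + (0.54/6)·(k1 + 2k2 + 2k3 + k4) = 2.446199
y(1.08) ≈ 2.4462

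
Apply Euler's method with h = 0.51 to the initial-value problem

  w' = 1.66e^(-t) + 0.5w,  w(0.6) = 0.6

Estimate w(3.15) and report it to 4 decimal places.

Euler: w_{n+1} = w_n + h·f(t_n, w_n).
t=0.600000, w=0.600000: f=1.211027 → w ← 0.600000 + 0.51·1.211027 = 1.217624
t=1.110000, w=1.217624: f=1.155880 → w ← 1.217624 + 0.51·1.155880 = 1.807123
t=1.620000, w=1.807123: f=1.232073 → w ← 1.807123 + 0.51·1.232073 = 2.435480
t=2.130000, w=2.435480: f=1.415010 → w ← 2.435480 + 0.51·1.415010 = 3.157135
t=2.640000, w=3.157135: f=1.697027 → w ← 3.157135 + 0.51·1.697027 = 4.022619
w(3.15) ≈ 4.0226

4.0226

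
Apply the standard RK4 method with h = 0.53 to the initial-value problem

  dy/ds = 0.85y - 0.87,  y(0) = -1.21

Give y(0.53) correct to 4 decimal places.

RK4: k1 = f(s_n, y_n); k2 = f(s_n + h/2, y_n + (h/2)·k1); k3 = f(s_n + h/2, y_n + (h/2)·k2); k4 = f(s_n + h, y_n + h·k3); y_{n+1} = y_n + (h/6)·(k1 + 2k2 + 2k3 + k4).
s=0.000000, y=-1.210000:
  k1 = f(0.000000, -1.210000) = -1.898500
  k2 = f(0.265000, -1.713102) = -2.326137
  k3 = f(0.265000, -1.826426) = -2.422462
  k4 = f(0.530000, -2.493905) = -2.989819
  y ← -1.210000 + (0.53/6)·(k1 + 2k2 + 2k3 + k4) = -2.480721
y(0.53) ≈ -2.4807

-2.4807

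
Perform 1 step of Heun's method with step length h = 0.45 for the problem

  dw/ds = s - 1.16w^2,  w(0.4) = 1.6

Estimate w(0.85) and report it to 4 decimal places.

1.1617

Heun: k1 = f(s_n, w_n); k2 = f(s_n + h, w_n + h·k1); w_{n+1} = w_n + (h/2)·(k1 + k2).
s=0.400000, w=1.600000:
  k1 = f(0.400000, 1.600000) = -2.569600
  k2 = f(0.850000, 0.443680) = 0.621652
  w ← 1.600000 + (0.45/2)·(-2.569600 + 0.621652) = 1.161712
w(0.85) ≈ 1.1617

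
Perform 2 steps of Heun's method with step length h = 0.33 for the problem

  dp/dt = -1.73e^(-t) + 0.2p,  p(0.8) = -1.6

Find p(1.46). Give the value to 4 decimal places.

-2.2347

Heun: k1 = f(t_n, p_n); k2 = f(t_n + h, p_n + h·k1); p_{n+1} = p_n + (h/2)·(k1 + k2).
t=0.800000, p=-1.600000:
  k1 = f(0.800000, -1.600000) = -1.097339
  k2 = f(1.130000, -1.962122) = -0.951272
  p ← -1.600000 + (0.33/2)·(-1.097339 + (-0.951272)) = -1.938021
t=1.130000, p=-1.938021:
  k1 = f(1.130000, -1.938021) = -0.946452
  k2 = f(1.460000, -2.250350) = -0.851839
  p ← -1.938021 + (0.33/2)·(-0.946452 + (-0.851839)) = -2.234739
p(1.46) ≈ -2.2347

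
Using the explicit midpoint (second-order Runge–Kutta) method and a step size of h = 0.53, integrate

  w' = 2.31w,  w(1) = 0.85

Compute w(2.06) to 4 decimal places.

7.5167

Midpoint: k1 = f(t_n, w_n); k2 = f(t_n + h/2, w_n + (h/2)·k1); w_{n+1} = w_n + h·k2.
t=1.000000, w=0.850000:
  k1 = f(1.000000, 0.850000) = 1.963500
  k2 = f(1.265000, 1.370328) = 3.165457
  w ← 0.850000 + 0.53·3.165457 = 2.527692
t=1.530000, w=2.527692:
  k1 = f(1.530000, 2.527692) = 5.838968
  k2 = f(1.795000, 4.075019) = 9.413293
  w ← 2.527692 + 0.53·9.413293 = 7.516737
w(2.06) ≈ 7.5167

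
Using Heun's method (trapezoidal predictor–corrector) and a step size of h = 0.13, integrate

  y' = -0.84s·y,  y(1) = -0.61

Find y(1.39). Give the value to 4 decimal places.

Heun: k1 = f(s_n, y_n); k2 = f(s_n + h, y_n + h·k1); y_{n+1} = y_n + (h/2)·(k1 + k2).
s=1.000000, y=-0.610000:
  k1 = f(1.000000, -0.610000) = 0.512400
  k2 = f(1.130000, -0.543388) = 0.515784
  y ← -0.610000 + (0.13/2)·(0.512400 + 0.515784) = -0.543168
s=1.130000, y=-0.543168:
  k1 = f(1.130000, -0.543168) = 0.515575
  k2 = f(1.260000, -0.476143) = 0.503950
  y ← -0.543168 + (0.13/2)·(0.515575 + 0.503950) = -0.476899
s=1.260000, y=-0.476899:
  k1 = f(1.260000, -0.476899) = 0.504750
  k2 = f(1.390000, -0.411281) = 0.480212
  y ← -0.476899 + (0.13/2)·(0.504750 + 0.480212) = -0.412876
y(1.39) ≈ -0.4129

-0.4129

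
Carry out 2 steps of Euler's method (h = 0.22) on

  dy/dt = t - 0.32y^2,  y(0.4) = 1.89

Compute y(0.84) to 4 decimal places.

Euler: y_{n+1} = y_n + h·f(t_n, y_n).
t=0.400000, y=1.890000: f=-0.743072 → y ← 1.890000 + 0.22·(-0.743072) = 1.726524
t=0.620000, y=1.726524: f=-0.333883 → y ← 1.726524 + 0.22·(-0.333883) = 1.653070
y(0.84) ≈ 1.6531

1.6531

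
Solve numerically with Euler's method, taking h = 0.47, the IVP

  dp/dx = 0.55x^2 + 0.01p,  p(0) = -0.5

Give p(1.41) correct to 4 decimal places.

-0.2213

Euler: p_{n+1} = p_n + h·f(x_n, p_n).
x=0.000000, p=-0.500000: f=-0.005000 → p ← -0.500000 + 0.47·(-0.005000) = -0.502350
x=0.470000, p=-0.502350: f=0.116471 → p ← -0.502350 + 0.47·0.116471 = -0.447608
x=0.940000, p=-0.447608: f=0.481504 → p ← -0.447608 + 0.47·0.481504 = -0.221302
p(1.41) ≈ -0.2213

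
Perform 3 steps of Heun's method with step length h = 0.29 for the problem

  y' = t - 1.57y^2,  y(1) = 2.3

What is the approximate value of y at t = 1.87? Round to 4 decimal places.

1.1449

Heun: k1 = f(t_n, y_n); k2 = f(t_n + h, y_n + h·k1); y_{n+1} = y_n + (h/2)·(k1 + k2).
t=1.000000, y=2.300000:
  k1 = f(1.000000, 2.300000) = -7.305300
  k2 = f(1.290000, 0.181463) = 1.238302
  y ← 2.300000 + (0.29/2)·(-7.305300 + 1.238302) = 1.420285
t=1.290000, y=1.420285:
  k1 = f(1.290000, 1.420285) = -1.877020
  k2 = f(1.580000, 0.875949) = 0.375359
  y ← 1.420285 + (0.29/2)·(-1.877020 + 0.375359) = 1.202544
t=1.580000, y=1.202544:
  k1 = f(1.580000, 1.202544) = -0.690397
  k2 = f(1.870000, 1.002329) = 0.292678
  y ← 1.202544 + (0.29/2)·(-0.690397 + 0.292678) = 1.144875
y(1.87) ≈ 1.1449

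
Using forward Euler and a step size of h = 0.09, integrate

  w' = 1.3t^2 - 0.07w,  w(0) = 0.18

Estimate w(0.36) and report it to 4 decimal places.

Euler: w_{n+1} = w_n + h·f(t_n, w_n).
t=0.000000, w=0.180000: f=-0.012600 → w ← 0.180000 + 0.09·(-0.012600) = 0.178866
t=0.090000, w=0.178866: f=-0.001991 → w ← 0.178866 + 0.09·(-0.001991) = 0.178687
t=0.180000, w=0.178687: f=0.029612 → w ← 0.178687 + 0.09·0.029612 = 0.181352
t=0.270000, w=0.181352: f=0.082075 → w ← 0.181352 + 0.09·0.082075 = 0.188739
w(0.36) ≈ 0.1887

0.1887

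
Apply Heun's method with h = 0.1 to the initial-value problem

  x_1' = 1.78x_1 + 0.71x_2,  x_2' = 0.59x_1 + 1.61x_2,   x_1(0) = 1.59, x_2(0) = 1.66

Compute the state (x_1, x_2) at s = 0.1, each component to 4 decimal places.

2.0394, 2.0620

Heun on (x_1,x_2): k1 = f(s_n, state_n); k2 = f(s_n + h, state_n + h·k1); state_{n+1} = state_n + (h/2)·(k1 + k2).
0.000000: (1.590000, 1.660000)
  k1 = (4.008800, 3.610700)
  predictor → (1.990880, 2.021070)
  k2 = (4.978726, 4.428542)
  → (2.039376, 2.061962)
(x_1(0.1), x_2(0.1)) ≈ (2.0394, 2.0620)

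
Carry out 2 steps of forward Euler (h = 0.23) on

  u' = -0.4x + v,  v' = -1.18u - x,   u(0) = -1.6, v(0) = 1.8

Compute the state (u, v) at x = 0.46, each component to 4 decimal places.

Euler on (u,v): u_{n+1} = u_n + h·u', v_{n+1} = v_n + h·v'.
0.000000: (-1.600000, 1.800000); f=(1.800000, 1.888000) → (-1.186000, 2.234240)
0.230000: (-1.186000, 2.234240); f=(2.142240, 1.169480) → (-0.693285, 2.503220)
(u(0.46), v(0.46)) ≈ (-0.6933, 2.5032)

-0.6933, 2.5032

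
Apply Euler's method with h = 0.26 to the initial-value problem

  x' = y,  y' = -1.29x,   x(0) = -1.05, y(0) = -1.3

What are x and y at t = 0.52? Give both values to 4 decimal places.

-1.6344, -0.4823

Euler on (x,y): x_{n+1} = x_n + h·x', y_{n+1} = y_n + h·y'.
0.000000: (-1.050000, -1.300000); f=(-1.300000, 1.354500) → (-1.388000, -0.947830)
0.260000: (-1.388000, -0.947830); f=(-0.947830, 1.790520) → (-1.634436, -0.482295)
(x(0.52), y(0.52)) ≈ (-1.6344, -0.4823)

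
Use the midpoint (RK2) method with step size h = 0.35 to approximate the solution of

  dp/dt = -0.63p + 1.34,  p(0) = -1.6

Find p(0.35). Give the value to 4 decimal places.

-0.8688

Midpoint: k1 = f(t_n, p_n); k2 = f(t_n + h/2, p_n + (h/2)·k1); p_{n+1} = p_n + h·k2.
t=0.000000, p=-1.600000:
  k1 = f(0.000000, -1.600000) = 2.348000
  k2 = f(0.175000, -1.189100) = 2.089133
  p ← -1.600000 + 0.35·2.089133 = -0.868803
p(0.35) ≈ -0.8688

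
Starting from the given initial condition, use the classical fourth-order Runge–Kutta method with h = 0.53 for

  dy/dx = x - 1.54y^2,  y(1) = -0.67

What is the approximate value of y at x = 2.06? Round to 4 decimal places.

RK4: k1 = f(x_n, y_n); k2 = f(x_n + h/2, y_n + (h/2)·k1); k3 = f(x_n + h/2, y_n + (h/2)·k2); k4 = f(x_n + h, y_n + h·k3); y_{n+1} = y_n + (h/6)·(k1 + 2k2 + 2k3 + k4).
x=1.000000, y=-0.670000:
  k1 = f(1.000000, -0.670000) = 0.308694
  k2 = f(1.265000, -0.588196) = 0.732199
  k3 = f(1.265000, -0.475967) = 0.916121
  k4 = f(1.530000, -0.184456) = 1.477603
  y ← -0.670000 + (0.53/6)·(k1 + 2k2 + 2k3 + k4) = -0.221007
x=1.530000, y=-0.221007:
  k1 = f(1.530000, -0.221007) = 1.454780
  k2 = f(1.795000, 0.164509) = 1.753322
  k3 = f(1.795000, 0.243623) = 1.703597
  k4 = f(2.060000, 0.681899) = 1.343920
  y ← -0.221007 + (0.53/6)·(k1 + 2k2 + 2k3 + k4) = 0.636934
y(2.06) ≈ 0.6369

0.6369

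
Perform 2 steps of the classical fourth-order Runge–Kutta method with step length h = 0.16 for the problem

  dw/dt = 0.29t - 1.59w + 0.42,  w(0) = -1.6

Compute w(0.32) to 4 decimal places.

RK4: k1 = f(t_n, w_n); k2 = f(t_n + h/2, w_n + (h/2)·k1); k3 = f(t_n + h/2, w_n + (h/2)·k2); k4 = f(t_n + h, w_n + h·k3); w_{n+1} = w_n + (h/6)·(k1 + 2k2 + 2k3 + k4).
t=0.000000, w=-1.600000:
  k1 = f(0.000000, -1.600000) = 2.964000
  k2 = f(0.080000, -1.362880) = 2.610179
  k3 = f(0.080000, -1.391186) = 2.655185
  k4 = f(0.160000, -1.175170) = 2.334921
  w ← -1.600000 + (0.16/6)·(k1 + 2k2 + 2k3 + k4) = -1.177876
t=0.160000, w=-1.177876:
  k1 = f(0.160000, -1.177876) = 2.339223
  k2 = f(0.240000, -0.990738) = 2.064874
  k3 = f(0.240000, -1.012686) = 2.099771
  k4 = f(0.320000, -0.841913) = 1.851441
  w ← -1.177876 + (0.16/6)·(k1 + 2k2 + 2k3 + k4) = -0.844011
w(0.32) ≈ -0.8440

-0.8440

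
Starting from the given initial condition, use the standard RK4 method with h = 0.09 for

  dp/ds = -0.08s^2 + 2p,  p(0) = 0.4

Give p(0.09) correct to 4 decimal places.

0.4789

RK4: k1 = f(s_n, p_n); k2 = f(s_n + h/2, p_n + (h/2)·k1); k3 = f(s_n + h/2, p_n + (h/2)·k2); k4 = f(s_n + h, p_n + h·k3); p_{n+1} = p_n + (h/6)·(k1 + 2k2 + 2k3 + k4).
s=0.000000, p=0.400000:
  k1 = f(0.000000, 0.400000) = 0.800000
  k2 = f(0.045000, 0.436000) = 0.871838
  k3 = f(0.045000, 0.439233) = 0.878303
  k4 = f(0.090000, 0.479047) = 0.957447
  p ← 0.400000 + (0.09/6)·(k1 + 2k2 + 2k3 + k4) = 0.478866
p(0.09) ≈ 0.4789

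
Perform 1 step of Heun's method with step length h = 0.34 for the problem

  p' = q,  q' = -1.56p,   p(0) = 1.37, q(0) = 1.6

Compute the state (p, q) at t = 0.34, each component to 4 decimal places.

Heun on (p,q): k1 = f(t_n, state_n); k2 = f(t_n + h, state_n + h·k1); state_{n+1} = state_n + (h/2)·(k1 + k2).
0.000000: (1.370000, 1.600000)
  k1 = (1.600000, -2.137200)
  predictor → (1.914000, 0.873352)
  k2 = (0.873352, -2.985840)
  → (1.790470, 0.729083)
(p(0.34), q(0.34)) ≈ (1.7905, 0.7291)

1.7905, 0.7291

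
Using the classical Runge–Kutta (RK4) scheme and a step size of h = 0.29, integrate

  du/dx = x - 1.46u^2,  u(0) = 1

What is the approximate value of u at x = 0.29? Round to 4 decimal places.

0.7368

RK4: k1 = f(x_n, u_n); k2 = f(x_n + h/2, u_n + (h/2)·k1); k3 = f(x_n + h/2, u_n + (h/2)·k2); k4 = f(x_n + h, u_n + h·k3); u_{n+1} = u_n + (h/6)·(k1 + 2k2 + 2k3 + k4).
x=0.000000, u=1.000000:
  k1 = f(0.000000, 1.000000) = -1.460000
  k2 = f(0.145000, 0.788300) = -0.762269
  k3 = f(0.145000, 0.889471) = -1.010092
  k4 = f(0.290000, 0.707073) = -0.439931
  u ← 1.000000 + (0.29/6)·(k1 + 2k2 + 2k3 + k4) = 0.736842
u(0.29) ≈ 0.7368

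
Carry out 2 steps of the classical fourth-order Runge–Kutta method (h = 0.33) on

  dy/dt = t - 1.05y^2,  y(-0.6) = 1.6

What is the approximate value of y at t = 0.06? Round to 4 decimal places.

0.6818

RK4: k1 = f(t_n, y_n); k2 = f(t_n + h/2, y_n + (h/2)·k1); k3 = f(t_n + h/2, y_n + (h/2)·k2); k4 = f(t_n + h, y_n + h·k3); y_{n+1} = y_n + (h/6)·(k1 + 2k2 + 2k3 + k4).
t=-0.600000, y=1.600000:
  k1 = f(-0.600000, 1.600000) = -3.288000
  k2 = f(-0.435000, 1.057480) = -1.609177
  k3 = f(-0.435000, 1.334486) = -2.304895
  k4 = f(-0.270000, 0.839385) = -1.009795
  y ← 1.600000 + (0.33/6)·(k1 + 2k2 + 2k3 + k4) = 0.933073
t=-0.270000, y=0.933073:
  k1 = f(-0.270000, 0.933073) = -1.184157
  k2 = f(-0.105000, 0.737687) = -0.676392
  k3 = f(-0.105000, 0.821469) = -0.813551
  k4 = f(0.060000, 0.664601) = -0.403780
  y ← 0.933073 + (0.33/6)·(k1 + 2k2 + 2k3 + k4) = 0.681843
y(0.06) ≈ 0.6818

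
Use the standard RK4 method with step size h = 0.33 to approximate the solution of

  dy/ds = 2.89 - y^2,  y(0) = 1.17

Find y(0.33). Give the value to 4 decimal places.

RK4: k1 = f(s_n, y_n); k2 = f(s_n + h/2, y_n + (h/2)·k1); k3 = f(s_n + h/2, y_n + (h/2)·k2); k4 = f(s_n + h, y_n + h·k3); y_{n+1} = y_n + (h/6)·(k1 + 2k2 + 2k3 + k4).
s=0.000000, y=1.170000:
  k1 = f(0.000000, 1.170000) = 1.521100
  k2 = f(0.165000, 1.420981) = 0.870812
  k3 = f(0.165000, 1.313684) = 1.164235
  k4 = f(0.330000, 1.554197) = 0.474470
  y ← 1.170000 + (0.33/6)·(k1 + 2k2 + 2k3 + k4) = 1.503611
y(0.33) ≈ 1.5036

1.5036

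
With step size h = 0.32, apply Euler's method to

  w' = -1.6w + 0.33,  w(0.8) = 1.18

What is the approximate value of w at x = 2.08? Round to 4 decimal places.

0.2615

Euler: w_{n+1} = w_n + h·f(x_n, w_n).
x=0.800000, w=1.180000: f=-1.558000 → w ← 1.180000 + 0.32·(-1.558000) = 0.681440
x=1.120000, w=0.681440: f=-0.760304 → w ← 0.681440 + 0.32·(-0.760304) = 0.438143
x=1.440000, w=0.438143: f=-0.371028 → w ← 0.438143 + 0.32·(-0.371028) = 0.319414
x=1.760000, w=0.319414: f=-0.181062 → w ← 0.319414 + 0.32·(-0.181062) = 0.261474
w(2.08) ≈ 0.2615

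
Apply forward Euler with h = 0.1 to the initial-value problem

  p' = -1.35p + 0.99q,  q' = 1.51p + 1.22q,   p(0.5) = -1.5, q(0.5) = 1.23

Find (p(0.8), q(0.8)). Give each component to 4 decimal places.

-0.6704, 1.1167

Euler on (p,q): p_{n+1} = p_n + h·p', q_{n+1} = q_n + h·q'.
0.500000: (-1.500000, 1.230000); f=(3.242700, -0.764400) → (-1.175730, 1.153560)
0.600000: (-1.175730, 1.153560); f=(2.729260, -0.368009) → (-0.902804, 1.116759)
0.700000: (-0.902804, 1.116759); f=(2.324377, -0.000788) → (-0.670366, 1.116680)
(p(0.8), q(0.8)) ≈ (-0.6704, 1.1167)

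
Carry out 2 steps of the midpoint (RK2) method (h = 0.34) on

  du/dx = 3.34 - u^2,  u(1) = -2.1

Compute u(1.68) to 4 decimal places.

-5.6190

Midpoint: k1 = f(x_n, u_n); k2 = f(x_n + h/2, u_n + (h/2)·k1); u_{n+1} = u_n + h·k2.
x=1.000000, u=-2.100000:
  k1 = f(1.000000, -2.100000) = -1.070000
  k2 = f(1.170000, -2.281900) = -1.867068
  u ← -2.100000 + 0.34·(-1.867068) = -2.734803
x=1.340000, u=-2.734803:
  k1 = f(1.340000, -2.734803) = -4.139147
  k2 = f(1.510000, -3.438458) = -8.482994
  u ← -2.734803 + 0.34·(-8.482994) = -5.619021
u(1.68) ≈ -5.6190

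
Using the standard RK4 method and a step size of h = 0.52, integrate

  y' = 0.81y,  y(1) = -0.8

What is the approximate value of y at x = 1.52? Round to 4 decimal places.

RK4: k1 = f(x_n, y_n); k2 = f(x_n + h/2, y_n + (h/2)·k1); k3 = f(x_n + h/2, y_n + (h/2)·k2); k4 = f(x_n + h, y_n + h·k3); y_{n+1} = y_n + (h/6)·(k1 + 2k2 + 2k3 + k4).
x=1.000000, y=-0.800000:
  k1 = f(1.000000, -0.800000) = -0.648000
  k2 = f(1.260000, -0.968480) = -0.784469
  k3 = f(1.260000, -1.003962) = -0.813209
  k4 = f(1.520000, -1.222869) = -0.990524
  y ← -0.800000 + (0.52/6)·(k1 + 2k2 + 2k3 + k4) = -1.218936
y(1.52) ≈ -1.2189

-1.2189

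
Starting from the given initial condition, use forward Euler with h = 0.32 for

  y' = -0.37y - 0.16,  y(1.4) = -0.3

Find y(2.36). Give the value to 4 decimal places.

-0.3417

Euler: y_{n+1} = y_n + h·f(x_n, y_n).
x=1.400000, y=-0.300000: f=-0.049000 → y ← -0.300000 + 0.32·(-0.049000) = -0.315680
x=1.720000, y=-0.315680: f=-0.043198 → y ← -0.315680 + 0.32·(-0.043198) = -0.329503
x=2.040000, y=-0.329503: f=-0.038084 → y ← -0.329503 + 0.32·(-0.038084) = -0.341690
y(2.36) ≈ -0.3417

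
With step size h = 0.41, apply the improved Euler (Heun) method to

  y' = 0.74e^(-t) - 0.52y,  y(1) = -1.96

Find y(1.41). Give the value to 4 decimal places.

Heun: k1 = f(t_n, y_n); k2 = f(t_n + h, y_n + h·k1); y_{n+1} = y_n + (h/2)·(k1 + k2).
t=1.000000, y=-1.960000:
  k1 = f(1.000000, -1.960000) = 1.291431
  k2 = f(1.410000, -1.430513) = 0.924533
  y ← -1.960000 + (0.41/2)·(1.291431 + 0.924533) = -1.505727
y(1.41) ≈ -1.5057

-1.5057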